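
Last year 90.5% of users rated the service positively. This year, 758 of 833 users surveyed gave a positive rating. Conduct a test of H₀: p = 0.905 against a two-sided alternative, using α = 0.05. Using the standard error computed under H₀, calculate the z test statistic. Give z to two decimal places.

z = 0.49

p̂ = 758/833 ≈ 0.9100.
SE = √(p₀(1−p₀)/n) = √(0.085975/833) = 0.0102.
z = (0.9100 − 0.905)/0.0102 = 0.0050/0.0102 = 0.49.
Two-sided p-value ≈ 2·Φ(−0.489) = 0.6251. With α = 0.05, fail to reject H₀.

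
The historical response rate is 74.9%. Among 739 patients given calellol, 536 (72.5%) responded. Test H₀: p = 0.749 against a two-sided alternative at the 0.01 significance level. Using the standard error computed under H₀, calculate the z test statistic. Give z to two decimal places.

p̂ = 536/739 = 0.7253.
Under H₀, SE = √(0.749·0.251/739) = √(0.000254396) = 0.0159.
z = (0.7253 − 0.749)/0.0159 = -0.0237/0.0159 = -1.49.
p-value = 2·P(Z > 1.486) ≈ 0.1374. With α = 0.01, fail to reject H₀.

z = -1.49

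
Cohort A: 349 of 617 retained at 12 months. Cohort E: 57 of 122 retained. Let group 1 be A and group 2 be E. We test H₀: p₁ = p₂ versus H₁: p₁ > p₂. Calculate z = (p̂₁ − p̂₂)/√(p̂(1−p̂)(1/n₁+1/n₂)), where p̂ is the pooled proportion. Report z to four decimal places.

p̂₁ = 349/617 ≈ 0.565640, p̂₂ = 57/122 ≈ 0.467213.
Pooled p̂ = (349+57)/(617+122) = 406/739 = 0.549391.
SE = √(0.247561 × 0.00981747) = 0.049299.
z = (0.565640 − 0.467213)/0.049299 = 0.098427/0.049299 = 1.9965.
p-value = P(Z > 1.997) ≈ 0.0229.

z = 1.9965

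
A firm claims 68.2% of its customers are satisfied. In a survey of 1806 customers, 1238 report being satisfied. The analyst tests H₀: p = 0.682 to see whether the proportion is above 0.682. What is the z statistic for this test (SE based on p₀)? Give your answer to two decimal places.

p̂ = 1238/1806 ≈ 0.6855.
SE = √(p₀(1−p₀)/n) = √(0.21688/1806) = 0.0110.
z = (0.6855 − 0.682)/0.0110 = 0.0035/0.0110 = 0.32.

z = 0.32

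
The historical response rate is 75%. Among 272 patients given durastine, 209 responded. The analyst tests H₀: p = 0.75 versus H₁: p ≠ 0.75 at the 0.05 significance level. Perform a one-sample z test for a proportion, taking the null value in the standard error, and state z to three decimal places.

p̂ = 209/272 = 0.76838.
SE = √(p₀(1−p₀)/n) = √(0.1875/272) = 0.02626.
z = (0.76838 − 0.75)/0.02626 = 0.01838/0.02626 = 0.700.
Two-sided p-value ≈ 2·Φ(−0.700) = 0.4838; since p > α = 0.05, fail to reject H₀.

z = 0.700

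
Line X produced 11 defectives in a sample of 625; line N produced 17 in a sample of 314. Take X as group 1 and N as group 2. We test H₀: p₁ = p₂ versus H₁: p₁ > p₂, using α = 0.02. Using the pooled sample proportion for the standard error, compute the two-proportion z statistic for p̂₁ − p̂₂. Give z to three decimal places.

z = -3.106

p̂₁ = 11/625 ≈ 0.017600, p̂₂ = 17/314 ≈ 0.054140.
Pooled p̂ = (11+17)/(625+314) = 28/939 = 0.029819.
SE = √(p̂(1−p̂)(1/n₁+1/n₂)) = √(0.029819·0.970181·0.00478471) = √(0.000138421) = 0.011765.
z = (0.017600 − 0.054140)/0.011765 = -0.036540/0.011765 = -3.106.
p-value = P(Z > -3.106) ≈ 0.9991; since p > α = 0.02, fail to reject H₀.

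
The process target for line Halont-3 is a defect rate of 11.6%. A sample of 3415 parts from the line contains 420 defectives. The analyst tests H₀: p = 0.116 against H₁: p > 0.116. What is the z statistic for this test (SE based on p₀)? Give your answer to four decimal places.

p̂ = 420/3415 = 0.122987.
SE = √(p₀(1−p₀)/n) = √(0.10254/3415) = 0.005480.
z = (0.122987 − 0.116)/0.005480 = 0.006987/0.005480 = 1.2750.

z = 1.2750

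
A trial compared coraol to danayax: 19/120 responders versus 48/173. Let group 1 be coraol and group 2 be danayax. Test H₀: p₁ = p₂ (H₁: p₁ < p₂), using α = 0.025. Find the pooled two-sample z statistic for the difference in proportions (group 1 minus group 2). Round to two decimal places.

p̂₁ = 19/120 ≈ 0.1583, p̂₂ = 48/173 ≈ 0.2775.
Pooled p̂ = (19+48)/(120+173) = 67/293 = 0.2287.
SE = √(0.176379 × 0.0141137) = 0.0499.
z = (0.1583 − 0.2775)/0.0499 = -0.1192/0.0499 = -2.39.
p-value = P(Z < -2.388) ≈ 0.0085, so at α = 0.025 we reject H₀.

z = -2.39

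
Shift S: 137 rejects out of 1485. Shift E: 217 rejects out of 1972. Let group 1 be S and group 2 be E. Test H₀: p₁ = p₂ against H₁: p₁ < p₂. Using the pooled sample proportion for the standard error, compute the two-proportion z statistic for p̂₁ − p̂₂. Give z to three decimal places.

z = -1.707

p̂₁ = 137/1485 ≈ 0.092256, p̂₂ = 217/1972 ≈ 0.110041.
Pooled p̂ = (137+217)/(1485+1972) = 354/3457 = 0.102401.
SE = √(0.091915 × 0.0011805) = 0.010417.
z = (0.092256 − 0.110041)/0.010417 = -0.017785/0.010417 = -1.707.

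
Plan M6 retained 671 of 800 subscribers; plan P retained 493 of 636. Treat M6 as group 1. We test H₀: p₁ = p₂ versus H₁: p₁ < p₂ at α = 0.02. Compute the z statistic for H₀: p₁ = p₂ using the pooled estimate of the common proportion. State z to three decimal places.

z = 3.055

p̂₁ = 671/800 = 0.838750, p̂₂ = 493/636 = 0.775157.
Pooled p̂ = (671+493)/(800+636) = 1164/1436 = 0.810585.
SE = √(p̂(1−p̂)(1/n₁+1/n₂)) = √(0.810585·0.189415·0.00282233) = √(0.000433332) = 0.020817.
z = (0.838750 − 0.775157)/0.020817 = 0.063593/0.020817 = 3.055.
p-value = P(Z < 3.055) ≈ 0.9989. With α = 0.02, fail to reject H₀.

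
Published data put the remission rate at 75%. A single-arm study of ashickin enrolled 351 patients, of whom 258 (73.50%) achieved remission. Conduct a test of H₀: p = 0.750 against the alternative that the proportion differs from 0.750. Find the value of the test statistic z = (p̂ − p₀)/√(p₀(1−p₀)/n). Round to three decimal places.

p̂ = 258/351 = 0.73504.
Standard error under H₀: √(0.75×0.25/351) = 0.02311.
z = (0.73504 − 0.75)/0.02311 = -0.01496/0.02311 = -0.647.
p-value = 2·P(Z > 0.647) ≈ 0.5175.

z = -0.647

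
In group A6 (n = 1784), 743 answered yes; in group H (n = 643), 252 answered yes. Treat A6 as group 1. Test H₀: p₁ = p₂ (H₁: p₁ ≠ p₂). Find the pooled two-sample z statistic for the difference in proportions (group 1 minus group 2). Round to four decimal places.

p̂₁ = 743/1784 ≈ 0.416480, p̂₂ = 252/643 ≈ 0.391913.
Pooled p̂ = (743+252)/(1784+643) = 995/2427 = 0.409971.
SE = √(p̂(1−p̂)(1/n₁+1/n₂)) = √(0.409971·0.590029·0.00211575) = √(0.000511788) = 0.022623.
z = (0.416480 − 0.391913)/0.022623 = 0.024567/0.022623 = 1.0859.
Two-sided p-value ≈ 2·Φ(−1.086) = 0.2775.

z = 1.0859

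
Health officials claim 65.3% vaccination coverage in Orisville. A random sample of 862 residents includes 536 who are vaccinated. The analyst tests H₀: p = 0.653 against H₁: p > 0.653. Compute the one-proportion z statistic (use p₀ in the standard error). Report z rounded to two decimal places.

p̂ = 536/862 ≈ 0.62181.
Under H₀, SE = √(0.653·0.347/862) = √(0.000262867) = 0.01621.
z = (0.62181 − 0.653)/0.01621 = -0.03119/0.01621 = -1.92.
p-value = P(Z > -1.924) ≈ 0.9728.

z = -1.92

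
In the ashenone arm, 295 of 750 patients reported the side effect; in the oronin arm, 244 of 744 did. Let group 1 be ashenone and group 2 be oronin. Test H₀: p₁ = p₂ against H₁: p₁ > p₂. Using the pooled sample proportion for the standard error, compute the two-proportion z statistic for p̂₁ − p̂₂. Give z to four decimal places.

z = 2.6310

p̂₁ = 295/750 = 0.3933333, p̂₂ = 244/744 = 0.3279570.
Pooled p̂ = (295+244)/(750+744) = 539/1494 = 0.3607764.
SE = √(p̂(1−p̂)(1/n₁+1/n₂)) = √(0.3607764·0.6392236·0.00267742) = √(0.000617458) = 0.0248487.
z = (0.3933333 − 0.3279570)/0.0248487 = 0.0653763/0.0248487 = 2.6310.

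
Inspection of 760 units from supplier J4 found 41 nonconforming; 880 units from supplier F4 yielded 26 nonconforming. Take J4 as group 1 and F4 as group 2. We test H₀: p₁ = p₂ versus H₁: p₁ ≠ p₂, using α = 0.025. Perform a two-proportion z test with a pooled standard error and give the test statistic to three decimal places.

z = 2.489

p̂₁ = 41/760 = 0.053947, p̂₂ = 26/880 = 0.029545.
Pooled p̂ = (41+26)/(760+880) = 67/1640 = 0.040854.
SE = √(p̂(1−p̂)(1/n₁+1/n₂)) = √(0.040854·0.959146·0.00245215) = √(9.60867e-05) = 0.009802.
z = (0.053947 − 0.029545)/0.009802 = 0.024402/0.009802 = 2.489.
p-value = 2·P(Z > 2.489) ≈ 0.0128; since p < α = 0.025, reject H₀.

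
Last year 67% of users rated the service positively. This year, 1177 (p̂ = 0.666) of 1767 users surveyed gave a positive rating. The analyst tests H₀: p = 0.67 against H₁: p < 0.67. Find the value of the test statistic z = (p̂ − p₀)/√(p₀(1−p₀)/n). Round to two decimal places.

z = -0.35

p̂ = 1177/1767 ≈ 0.6661.
Standard error under H₀: √(0.67×0.33/1767) = 0.0112.
z = (0.6661 − 0.67)/0.0112 = -0.0039/0.0112 = -0.35.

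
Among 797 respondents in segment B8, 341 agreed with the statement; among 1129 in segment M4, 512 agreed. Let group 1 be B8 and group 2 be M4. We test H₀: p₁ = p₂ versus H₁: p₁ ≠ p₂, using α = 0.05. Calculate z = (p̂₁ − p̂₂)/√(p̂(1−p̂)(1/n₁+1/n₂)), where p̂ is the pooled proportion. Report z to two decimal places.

z = -1.12

p̂₁ = 341/797 ≈ 0.42785, p̂₂ = 512/1129 ≈ 0.45350.
Pooled p̂ = (341+512)/(797+1129) = 853/1926 = 0.44289.
SE = √(p̂(1−p̂)(1/n₁+1/n₂)) = √(0.44289·0.55711·0.00214044) = √(0.000528129) = 0.02298.
z = (0.42785 − 0.45350)/0.02298 = -0.02565/0.02298 = -1.12.
p-value = 2·P(Z > 1.116) ≈ 0.2645; since p > α = 0.05, fail to reject H₀.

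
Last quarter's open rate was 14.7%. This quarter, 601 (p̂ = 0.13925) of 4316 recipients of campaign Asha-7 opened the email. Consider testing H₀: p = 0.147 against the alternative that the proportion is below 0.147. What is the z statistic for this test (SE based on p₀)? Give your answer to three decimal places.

p̂ = 601/4316 ≈ 0.13925.
SE = √(p₀(1−p₀)/n) = √(0.12539/4316) = 0.00539.
z = (0.13925 − 0.147)/0.00539 = -0.00775/0.00539 = -1.438.

z = -1.438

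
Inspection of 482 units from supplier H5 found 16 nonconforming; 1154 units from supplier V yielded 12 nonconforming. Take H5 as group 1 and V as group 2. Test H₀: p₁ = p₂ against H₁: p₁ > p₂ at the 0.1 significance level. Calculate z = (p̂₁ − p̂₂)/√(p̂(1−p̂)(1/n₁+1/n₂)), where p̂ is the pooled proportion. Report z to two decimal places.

p̂₁ = 16/482 ≈ 0.03320, p̂₂ = 12/1154 ≈ 0.01040.
Pooled p̂ = (16+12)/(482+1154) = 28/1636 = 0.01711.
SE = √(0.016822 × 0.00294124) = 0.00703.
z = (0.03320 − 0.01040)/0.00703 = 0.02280/0.00703 = 3.24.
p-value = P(Z > 3.241) ≈ 0.0006, so at α = 0.1 we reject H₀.

z = 3.24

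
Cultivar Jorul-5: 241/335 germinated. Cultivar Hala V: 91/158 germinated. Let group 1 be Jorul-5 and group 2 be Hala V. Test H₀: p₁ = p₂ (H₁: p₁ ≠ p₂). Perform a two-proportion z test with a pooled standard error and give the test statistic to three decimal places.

z = 3.170

p̂₁ = 241/335 = 0.719403, p̂₂ = 91/158 = 0.575949.
Pooled p̂ = (241+91)/(335+158) = 332/493 = 0.673428.
SE = √(0.219923 × 0.00931419) = 0.045259.
z = (0.719403 − 0.575949)/0.045259 = 0.143454/0.045259 = 3.170.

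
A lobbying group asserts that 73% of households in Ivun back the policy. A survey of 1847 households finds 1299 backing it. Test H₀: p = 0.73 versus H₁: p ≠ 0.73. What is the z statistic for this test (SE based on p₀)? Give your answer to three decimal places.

z = -2.584

p̂ = 1299/1847 ≈ 0.703303.
SE = √(p₀(1−p₀)/n) = √(0.1971/1847) = 0.010330.
z = (0.703303 − 0.73)/0.010330 = -0.026697/0.010330 = -2.584.
p-value = 2·P(Z > 2.584) ≈ 0.0098.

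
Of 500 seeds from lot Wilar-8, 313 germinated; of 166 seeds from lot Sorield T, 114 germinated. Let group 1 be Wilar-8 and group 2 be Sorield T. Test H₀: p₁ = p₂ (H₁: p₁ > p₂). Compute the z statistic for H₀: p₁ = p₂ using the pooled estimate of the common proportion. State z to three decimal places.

p̂₁ = 313/500 ≈ 0.62600, p̂₂ = 114/166 ≈ 0.68675.
Pooled p̂ = (313+114)/(500+166) = 427/666 = 0.64114.
SE = √(p̂(1−p̂)(1/n₁+1/n₂)) = √(0.64114·0.35886·0.0080241) = √(0.00184618) = 0.04297.
z = (0.62600 − 0.68675)/0.04297 = -0.06075/0.04297 = -1.414.
p-value = P(Z > -1.414) ≈ 0.9213.

z = -1.414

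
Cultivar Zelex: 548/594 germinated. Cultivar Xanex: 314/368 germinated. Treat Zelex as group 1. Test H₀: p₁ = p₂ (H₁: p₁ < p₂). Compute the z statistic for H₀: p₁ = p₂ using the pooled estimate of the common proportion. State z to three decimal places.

z = 3.423

p̂₁ = 548/594 = 0.922559, p̂₂ = 314/368 = 0.853261.
Pooled p̂ = (548+314)/(594+368) = 862/962 = 0.896050.
SE = √(p̂(1−p̂)(1/n₁+1/n₂)) = √(0.896050·0.103950·0.00440089) = √(0.000409919) = 0.020246.
z = (0.922559 − 0.853261)/0.020246 = 0.069298/0.020246 = 3.423.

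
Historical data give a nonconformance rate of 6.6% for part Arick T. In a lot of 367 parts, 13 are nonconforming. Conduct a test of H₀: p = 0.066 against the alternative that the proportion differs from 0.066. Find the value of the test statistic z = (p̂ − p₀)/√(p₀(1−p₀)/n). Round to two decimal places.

p̂ = 13/367 ≈ 0.03542.
Under H₀, SE = √(0.066·0.934/367) = √(0.000167967) = 0.01296.
z = (0.03542 − 0.066)/0.01296 = -0.03058/0.01296 = -2.36.

z = -2.36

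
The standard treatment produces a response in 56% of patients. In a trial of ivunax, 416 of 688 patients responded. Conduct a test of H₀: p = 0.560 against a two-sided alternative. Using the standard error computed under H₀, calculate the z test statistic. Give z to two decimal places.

p̂ = 416/688 = 0.60465.
Under H₀, SE = √(0.56·0.44/688) = √(0.00035814) = 0.01892.
z = (0.60465 − 0.56)/0.01892 = 0.04465/0.01892 = 2.36.

z = 2.36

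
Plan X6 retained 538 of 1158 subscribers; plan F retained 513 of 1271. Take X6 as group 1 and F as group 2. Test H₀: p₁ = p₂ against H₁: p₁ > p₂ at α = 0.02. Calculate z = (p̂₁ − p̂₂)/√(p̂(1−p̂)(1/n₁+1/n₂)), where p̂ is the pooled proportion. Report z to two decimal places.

z = 3.03

p̂₁ = 538/1158 ≈ 0.4646, p̂₂ = 513/1271 ≈ 0.4036.
Pooled p̂ = (538+513)/(1158+1271) = 1051/2429 = 0.4327.
SE = √(0.245469 × 0.00165034) = 0.0201.
z = (0.4646 − 0.4036)/0.0201 = 0.0610/0.0201 = 3.03.
p-value = P(Z > 3.029) ≈ 0.0012; since p < α = 0.02, reject H₀.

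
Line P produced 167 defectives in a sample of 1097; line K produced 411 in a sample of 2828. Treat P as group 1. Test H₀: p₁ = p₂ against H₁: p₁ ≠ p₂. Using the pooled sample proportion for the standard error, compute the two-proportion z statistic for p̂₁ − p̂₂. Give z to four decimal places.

z = 0.5475

p̂₁ = 167/1097 = 0.152233, p̂₂ = 411/2828 = 0.145332.
Pooled p̂ = (167+411)/(1097+2828) = 578/3925 = 0.147261.
SE = √(p̂(1−p̂)(1/n₁+1/n₂)) = √(0.147261·0.852739·0.00126518) = √(0.000158876) = 0.012605.
z = (0.152233 − 0.145332)/0.012605 = 0.006901/0.012605 = 0.5475.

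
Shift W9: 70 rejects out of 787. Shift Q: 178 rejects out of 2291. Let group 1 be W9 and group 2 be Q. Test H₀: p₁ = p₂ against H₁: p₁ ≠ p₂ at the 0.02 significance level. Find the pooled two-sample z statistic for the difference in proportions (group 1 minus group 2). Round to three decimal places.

p̂₁ = 70/787 ≈ 0.08895, p̂₂ = 178/2291 ≈ 0.07770.
Pooled p̂ = (70+178)/(787+2291) = 248/3078 = 0.08057.
SE = √(0.07408 × 0.00170714) = 0.01125.
z = (0.08895 − 0.07770)/0.01125 = 0.01125/0.01125 = 1.000.
Two-sided p-value ≈ 2·Φ(−1.000) = 0.3171, so at α = 0.02 we fail to reject H₀.

z = 1.000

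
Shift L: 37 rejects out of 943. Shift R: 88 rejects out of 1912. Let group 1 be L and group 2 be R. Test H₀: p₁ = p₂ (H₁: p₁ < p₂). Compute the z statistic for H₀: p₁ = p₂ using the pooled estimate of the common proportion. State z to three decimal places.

p̂₁ = 37/943 = 0.03924, p̂₂ = 88/1912 = 0.04603.
Pooled p̂ = (37+88)/(943+1912) = 125/2855 = 0.04378.
SE = √(p̂(1−p̂)(1/n₁+1/n₂)) = √(0.04378·0.95622·0.00158346) = √(6.62929e-05) = 0.00814.
z = (0.03924 − 0.04603)/0.00814 = -0.00679/0.00814 = -0.834.

z = -0.834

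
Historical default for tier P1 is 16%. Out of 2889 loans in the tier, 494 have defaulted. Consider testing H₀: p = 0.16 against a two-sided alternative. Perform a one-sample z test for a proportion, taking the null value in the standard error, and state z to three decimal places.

z = 1.612

p̂ = 494/2889 = 0.170993.
Under H₀, SE = √(0.16·0.84/2889) = √(4.65213e-05) = 0.006821.
z = (0.170993 − 0.16)/0.006821 = 0.010993/0.006821 = 1.612.
p-value = 2·P(Z > 1.612) ≈ 0.1070.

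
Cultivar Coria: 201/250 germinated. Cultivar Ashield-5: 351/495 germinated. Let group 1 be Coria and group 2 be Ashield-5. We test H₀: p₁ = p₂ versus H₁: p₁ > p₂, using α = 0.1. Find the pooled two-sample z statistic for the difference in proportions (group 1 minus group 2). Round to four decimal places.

p̂₁ = 201/250 ≈ 0.8040000, p̂₂ = 351/495 ≈ 0.7090909.
Pooled p̂ = (201+351)/(250+495) = 552/745 = 0.7409396.
SE = √(0.191948 × 0.0060202) = 0.0339936.
z = (0.8040000 − 0.7090909)/0.0339936 = 0.0949091/0.0339936 = 2.7920.
p-value = P(Z > 2.792) ≈ 0.0026; since p < α = 0.1, reject H₀.

z = 2.7920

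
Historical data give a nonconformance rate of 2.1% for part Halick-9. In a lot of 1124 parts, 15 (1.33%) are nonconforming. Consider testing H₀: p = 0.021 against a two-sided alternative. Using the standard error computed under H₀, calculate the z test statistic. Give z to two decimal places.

p̂ = 15/1124 ≈ 0.0133.
SE = √(p₀(1−p₀)/n) = √(0.020559/1124) = 0.0043.
z = (0.0133 − 0.021)/0.0043 = -0.0077/0.0043 = -1.79.
p-value = 2·P(Z > 1.790) ≈ 0.0735.

z = -1.79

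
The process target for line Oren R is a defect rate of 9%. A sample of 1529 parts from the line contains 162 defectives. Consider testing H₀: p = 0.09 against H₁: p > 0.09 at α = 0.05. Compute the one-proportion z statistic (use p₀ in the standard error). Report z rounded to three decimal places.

p̂ = 162/1529 ≈ 0.105952.
Under H₀, SE = √(0.09·0.91/1529) = √(5.35644e-05) = 0.007319.
z = (0.105952 − 0.09)/0.007319 = 0.015952/0.007319 = 2.180.
p-value = P(Z > 2.180) ≈ 0.0146, so at α = 0.05 we reject H₀.

z = 2.180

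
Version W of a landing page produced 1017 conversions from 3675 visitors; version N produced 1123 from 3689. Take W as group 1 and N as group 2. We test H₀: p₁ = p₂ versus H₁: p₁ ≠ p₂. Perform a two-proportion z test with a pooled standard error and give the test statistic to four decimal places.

p̂₁ = 1017/3675 ≈ 0.276735, p̂₂ = 1123/3689 ≈ 0.304419.
Pooled p̂ = (1017+1123)/(3675+3689) = 2140/7364 = 0.290603.
SE = √(p̂(1−p̂)(1/n₁+1/n₂)) = √(0.290603·0.709397·0.000543185) = √(0.000111979) = 0.010582.
z = (0.276735 − 0.304419)/0.010582 = -0.027684/0.010582 = -2.6161.
Two-sided p-value ≈ 2·Φ(−2.616) = 0.0089.

z = -2.6161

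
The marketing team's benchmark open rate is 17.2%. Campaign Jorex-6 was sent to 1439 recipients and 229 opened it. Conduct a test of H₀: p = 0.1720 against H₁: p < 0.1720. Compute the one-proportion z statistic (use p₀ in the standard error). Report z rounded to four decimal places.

p̂ = 229/1439 = 0.159138.
Under H₀, SE = √(0.172·0.828/1439) = √(9.89687e-05) = 0.009948.
z = (0.159138 − 0.172)/0.009948 = -0.012862/0.009948 = -1.2929.
p-value = P(Z < -1.293) ≈ 0.0980.

z = -1.2929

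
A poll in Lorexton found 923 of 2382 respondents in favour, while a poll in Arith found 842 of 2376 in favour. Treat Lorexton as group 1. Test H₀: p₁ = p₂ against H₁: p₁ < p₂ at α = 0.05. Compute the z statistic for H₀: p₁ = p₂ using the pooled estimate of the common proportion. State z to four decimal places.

z = 2.3641

p̂₁ = 923/2382 = 0.3874895, p̂₂ = 842/2376 = 0.3543771.
Pooled p̂ = (923+842)/(2382+2376) = 1765/4758 = 0.3709542.
SE = √(p̂(1−p̂)(1/n₁+1/n₂)) = √(0.3709542·0.6290458·0.000840691) = √(0.000196173) = 0.0140062.
z = (0.3874895 − 0.3543771)/0.0140062 = 0.0331124/0.0140062 = 2.3641.
p-value = P(Z < 2.364) ≈ 0.9910, so at α = 0.05 we fail to reject H₀.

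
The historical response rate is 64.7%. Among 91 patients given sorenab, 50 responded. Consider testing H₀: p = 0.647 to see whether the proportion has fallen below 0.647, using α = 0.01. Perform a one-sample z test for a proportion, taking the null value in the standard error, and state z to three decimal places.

z = -1.947

p̂ = 50/91 = 0.54945.
Under H₀, SE = √(0.647·0.353/91) = √(0.00250979) = 0.05010.
z = (0.54945 − 0.647)/0.05010 = -0.09755/0.05010 = -1.947.
p-value = P(Z < -1.947) ≈ 0.0258, so at α = 0.01 we fail to reject H₀.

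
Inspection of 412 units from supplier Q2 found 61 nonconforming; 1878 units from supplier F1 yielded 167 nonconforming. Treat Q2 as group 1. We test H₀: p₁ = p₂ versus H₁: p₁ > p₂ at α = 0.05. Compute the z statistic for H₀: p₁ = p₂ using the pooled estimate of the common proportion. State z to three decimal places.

z = 3.630

p̂₁ = 61/412 = 0.14806, p̂₂ = 167/1878 = 0.08892.
Pooled p̂ = (61+167)/(412+1878) = 228/2290 = 0.09956.
SE = √(p̂(1−p̂)(1/n₁+1/n₂)) = √(0.09956·0.90044·0.00295967) = √(0.000265335) = 0.01629.
z = (0.14806 − 0.08892)/0.01629 = 0.05914/0.01629 = 3.630.
p-value = P(Z > 3.630) ≈ 0.0001. With α = 0.05, reject H₀.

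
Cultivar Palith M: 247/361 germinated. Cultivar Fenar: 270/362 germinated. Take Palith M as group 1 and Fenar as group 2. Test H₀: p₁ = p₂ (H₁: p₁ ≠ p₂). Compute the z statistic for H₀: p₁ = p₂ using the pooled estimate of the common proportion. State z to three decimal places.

p̂₁ = 247/361 ≈ 0.68421, p̂₂ = 270/362 ≈ 0.74586.
Pooled p̂ = (247+270)/(361+362) = 517/723 = 0.71508.
SE = √(p̂(1−p̂)(1/n₁+1/n₂)) = √(0.71508·0.28492·0.00553251) = √(0.00112721) = 0.03357.
z = (0.68421 − 0.74586)/0.03357 = -0.06165/0.03357 = -1.836.

z = -1.836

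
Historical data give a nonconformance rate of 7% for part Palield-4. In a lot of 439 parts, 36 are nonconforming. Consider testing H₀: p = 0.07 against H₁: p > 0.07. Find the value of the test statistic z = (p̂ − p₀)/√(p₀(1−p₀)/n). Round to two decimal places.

p̂ = 36/439 = 0.08200.
SE = √(p₀(1−p₀)/n) = √(0.0651/439) = 0.01218.
z = (0.08200 − 0.07)/0.01218 = 0.01200/0.01218 = 0.99.
p-value = P(Z > 0.986) ≈ 0.1621.

z = 0.99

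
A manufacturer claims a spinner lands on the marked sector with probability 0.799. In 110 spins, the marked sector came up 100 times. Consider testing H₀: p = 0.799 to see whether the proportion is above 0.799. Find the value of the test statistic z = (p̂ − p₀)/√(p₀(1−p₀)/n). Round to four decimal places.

z = 2.8812

p̂ = 100/110 = 0.909091.
SE = √(p₀(1−p₀)/n) = √(0.1606/110) = 0.038210.
z = (0.909091 − 0.799)/0.038210 = 0.110091/0.038210 = 2.8812.
p-value = P(Z > 2.881) ≈ 0.0020.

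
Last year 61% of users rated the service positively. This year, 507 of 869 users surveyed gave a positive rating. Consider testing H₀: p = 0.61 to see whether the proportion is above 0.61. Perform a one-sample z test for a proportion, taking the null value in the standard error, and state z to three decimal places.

z = -1.606

p̂ = 507/869 ≈ 0.583429.
Under H₀, SE = √(0.61·0.39/869) = √(0.000273763) = 0.016546.
z = (0.583429 − 0.61)/0.016546 = -0.026571/0.016546 = -1.606.
p-value = P(Z > -1.606) ≈ 0.9459.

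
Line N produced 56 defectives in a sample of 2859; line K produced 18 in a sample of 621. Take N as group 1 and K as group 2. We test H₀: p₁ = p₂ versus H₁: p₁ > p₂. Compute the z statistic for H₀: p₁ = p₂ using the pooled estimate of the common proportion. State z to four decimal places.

z = -1.4715

p̂₁ = 56/2859 ≈ 0.0195873, p̂₂ = 18/621 ≈ 0.0289855.
Pooled p̂ = (56+18)/(2859+621) = 74/3480 = 0.0212644.
SE = √(p̂(1−p̂)(1/n₁+1/n₂)) = √(0.0212644·0.9787356·0.00196008) = √(4.07935e-05) = 0.0063870.
z = (0.0195873 − 0.0289855)/0.0063870 = -0.0093982/0.0063870 = -1.4715.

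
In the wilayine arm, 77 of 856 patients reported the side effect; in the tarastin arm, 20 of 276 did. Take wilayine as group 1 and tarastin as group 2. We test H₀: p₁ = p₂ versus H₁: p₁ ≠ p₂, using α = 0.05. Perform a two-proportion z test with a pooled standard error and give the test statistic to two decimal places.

z = 0.90

p̂₁ = 77/856 = 0.0900, p̂₂ = 20/276 = 0.0725.
Pooled p̂ = (77+20)/(856+276) = 97/1132 = 0.0857.
SE = √(p̂(1−p̂)(1/n₁+1/n₂)) = √(0.0857·0.9143·0.00479141) = √(0.00037539) = 0.0194.
z = (0.0900 − 0.0725)/0.0194 = 0.0175/0.0194 = 0.90.
p-value = 2·P(Z > 0.903) ≈ 0.3667, so at α = 0.05 we fail to reject H₀.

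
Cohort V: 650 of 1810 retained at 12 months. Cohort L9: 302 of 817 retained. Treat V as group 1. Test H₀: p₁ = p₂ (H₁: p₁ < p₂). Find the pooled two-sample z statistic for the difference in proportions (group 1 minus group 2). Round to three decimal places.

p̂₁ = 650/1810 ≈ 0.35912, p̂₂ = 302/817 ≈ 0.36965.
Pooled p̂ = (650+302)/(1810+817) = 952/2627 = 0.36239.
SE = √(0.231064 × 0.00177648) = 0.02026.
z = (0.35912 − 0.36965)/0.02026 = -0.01053/0.02026 = -0.520.

z = -0.520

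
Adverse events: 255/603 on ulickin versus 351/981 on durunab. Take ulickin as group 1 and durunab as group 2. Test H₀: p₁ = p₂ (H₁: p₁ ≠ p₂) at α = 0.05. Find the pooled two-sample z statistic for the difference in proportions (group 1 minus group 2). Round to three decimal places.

p̂₁ = 255/603 = 0.42289, p̂₂ = 351/981 = 0.35780.
Pooled p̂ = (255+351)/(603+981) = 606/1584 = 0.38258.
SE = √(0.236212 × 0.00267774) = 0.02515.
z = (0.42289 − 0.35780)/0.02515 = 0.06509/0.02515 = 2.588.
p-value = 2·P(Z > 2.588) ≈ 0.0097; since p < α = 0.05, reject H₀.

z = 2.588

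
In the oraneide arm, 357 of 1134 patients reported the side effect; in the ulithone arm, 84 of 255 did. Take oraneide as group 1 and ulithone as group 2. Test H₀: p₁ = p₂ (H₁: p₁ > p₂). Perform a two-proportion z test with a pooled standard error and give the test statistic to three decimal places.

z = -0.452

p̂₁ = 357/1134 = 0.314815, p̂₂ = 84/255 = 0.329412.
Pooled p̂ = (357+84)/(1134+255) = 441/1389 = 0.317495.
SE = √(p̂(1−p̂)(1/n₁+1/n₂)) = √(0.317495·0.682505·0.0048034) = √(0.00104086) = 0.032262.
z = (0.314815 − 0.329412)/0.032262 = -0.014597/0.032262 = -0.452.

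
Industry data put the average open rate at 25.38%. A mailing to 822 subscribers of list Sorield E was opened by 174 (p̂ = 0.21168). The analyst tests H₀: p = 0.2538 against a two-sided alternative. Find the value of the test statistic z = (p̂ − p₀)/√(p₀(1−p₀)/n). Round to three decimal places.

p̂ = 174/822 = 0.21168.
Standard error under H₀: √(0.2538×0.7462/822) = 0.01518.
z = (0.21168 − 0.2538)/0.01518 = -0.04212/0.01518 = -2.775.
Two-sided p-value ≈ 2·Φ(−2.775) = 0.0055.

z = -2.775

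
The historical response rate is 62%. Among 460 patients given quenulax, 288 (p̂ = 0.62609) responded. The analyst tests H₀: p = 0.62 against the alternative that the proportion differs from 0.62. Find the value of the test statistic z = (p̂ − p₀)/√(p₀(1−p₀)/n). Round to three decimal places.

z = 0.269

p̂ = 288/460 = 0.62609.
Under H₀, SE = √(0.62·0.38/460) = √(0.000512174) = 0.02263.
z = (0.62609 − 0.62)/0.02263 = 0.00609/0.02263 = 0.269.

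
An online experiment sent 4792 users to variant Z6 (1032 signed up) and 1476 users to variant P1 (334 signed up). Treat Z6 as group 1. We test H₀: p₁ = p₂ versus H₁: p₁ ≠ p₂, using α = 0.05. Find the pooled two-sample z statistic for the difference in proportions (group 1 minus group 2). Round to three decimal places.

p̂₁ = 1032/4792 = 0.21536, p̂₂ = 334/1476 = 0.22629.
Pooled p̂ = (1032+334)/(4792+1476) = 1366/6268 = 0.21793.
SE = √(p̂(1−p̂)(1/n₁+1/n₂)) = √(0.21793·0.78207·0.000886188) = √(0.00015104) = 0.01229.
z = (0.21536 − 0.22629)/0.01229 = -0.01093/0.01229 = -0.889.
Two-sided p-value ≈ 2·Φ(−0.889) = 0.3739. With α = 0.05, fail to reject H₀.

z = -0.889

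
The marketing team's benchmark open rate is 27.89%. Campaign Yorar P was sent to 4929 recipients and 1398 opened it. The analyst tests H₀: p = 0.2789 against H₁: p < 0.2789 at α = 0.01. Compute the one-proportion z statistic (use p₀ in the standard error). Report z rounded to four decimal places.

p̂ = 1398/4929 = 0.283628.
Under H₀, SE = √(0.2789·0.7211/4929) = √(4.08024e-05) = 0.006388.
z = (0.283628 − 0.2789)/0.006388 = 0.004728/0.006388 = 0.7401.
p-value = P(Z < 0.740) ≈ 0.7704, so at α = 0.01 we fail to reject H₀.

z = 0.7401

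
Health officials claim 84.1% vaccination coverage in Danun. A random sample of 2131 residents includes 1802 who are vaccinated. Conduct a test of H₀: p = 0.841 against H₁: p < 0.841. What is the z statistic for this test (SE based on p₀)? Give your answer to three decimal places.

z = 0.582

p̂ = 1802/2131 ≈ 0.84561.
Standard error under H₀: √(0.841×0.159/2131) = 0.00792.
z = (0.84561 − 0.841)/0.00792 = 0.00461/0.00792 = 0.582.
p-value = P(Z < 0.582) ≈ 0.7198.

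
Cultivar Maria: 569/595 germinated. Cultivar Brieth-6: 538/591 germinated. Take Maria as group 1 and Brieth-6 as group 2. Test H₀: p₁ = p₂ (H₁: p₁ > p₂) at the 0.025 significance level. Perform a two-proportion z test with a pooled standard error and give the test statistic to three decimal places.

z = 3.175

p̂₁ = 569/595 ≈ 0.95630, p̂₂ = 538/591 ≈ 0.91032.
Pooled p̂ = (569+538)/(595+591) = 1107/1186 = 0.93339.
SE = √(0.0621735 × 0.00337272) = 0.01448.
z = (0.95630 − 0.91032)/0.01448 = 0.04598/0.01448 = 3.175.
p-value = P(Z > 3.175) ≈ 0.0007. With α = 0.025, reject H₀.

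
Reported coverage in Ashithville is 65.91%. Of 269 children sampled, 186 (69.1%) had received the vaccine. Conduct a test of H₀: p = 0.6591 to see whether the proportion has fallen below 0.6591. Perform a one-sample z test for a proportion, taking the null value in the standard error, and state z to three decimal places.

p̂ = 186/269 ≈ 0.69145.
Standard error under H₀: √(0.6591×0.3409/269) = 0.02890.
z = (0.69145 − 0.6591)/0.02890 = 0.03235/0.02890 = 1.119.
p-value = P(Z < 1.119) ≈ 0.8685.

z = 1.119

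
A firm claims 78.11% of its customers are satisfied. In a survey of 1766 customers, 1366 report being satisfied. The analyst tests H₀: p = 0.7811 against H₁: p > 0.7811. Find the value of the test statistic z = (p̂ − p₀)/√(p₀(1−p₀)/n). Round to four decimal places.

p̂ = 1366/1766 = 0.7734994.
SE = √(p₀(1−p₀)/n) = √(0.17098/1766) = 0.0098397.
z = (0.7734994 − 0.7811)/0.0098397 = -0.0076006/0.0098397 = -0.7724.

z = -0.7724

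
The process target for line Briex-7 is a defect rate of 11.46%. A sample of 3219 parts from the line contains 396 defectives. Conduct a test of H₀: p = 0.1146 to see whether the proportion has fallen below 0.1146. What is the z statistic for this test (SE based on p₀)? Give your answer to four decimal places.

z = 1.4996

p̂ = 396/3219 = 0.1230196.
Under H₀, SE = √(0.1146·0.8854/3219) = √(3.15212e-05) = 0.0056144.
z = (0.1230196 − 0.1146)/0.0056144 = 0.0084196/0.0056144 = 1.4996.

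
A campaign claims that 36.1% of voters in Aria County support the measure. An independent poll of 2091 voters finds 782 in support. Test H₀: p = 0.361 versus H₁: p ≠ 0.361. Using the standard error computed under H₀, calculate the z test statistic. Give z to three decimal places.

z = 1.236

p̂ = 782/2091 ≈ 0.37398.
SE = √(p₀(1−p₀)/n) = √(0.23068/2091) = 0.01050.
z = (0.37398 − 0.361)/0.01050 = 0.01298/0.01050 = 1.236.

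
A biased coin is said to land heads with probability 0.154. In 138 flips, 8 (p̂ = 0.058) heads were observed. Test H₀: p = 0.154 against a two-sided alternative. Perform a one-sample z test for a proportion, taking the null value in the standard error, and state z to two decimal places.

z = -3.13

p̂ = 8/138 ≈ 0.0580.
Standard error under H₀: √(0.154×0.846/138) = 0.0307.
z = (0.0580 − 0.154)/0.0307 = -0.0960/0.0307 = -3.13.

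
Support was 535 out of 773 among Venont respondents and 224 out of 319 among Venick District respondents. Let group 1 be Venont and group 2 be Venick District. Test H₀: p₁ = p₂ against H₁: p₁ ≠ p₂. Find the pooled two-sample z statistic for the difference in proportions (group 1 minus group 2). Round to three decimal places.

z = -0.329

p̂₁ = 535/773 = 0.69211, p̂₂ = 224/319 = 0.70219.
Pooled p̂ = (535+224)/(773+319) = 759/1092 = 0.69505.
SE = √(p̂(1−p̂)(1/n₁+1/n₂)) = √(0.69505·0.30495·0.00442846) = √(0.000938627) = 0.03064.
z = (0.69211 − 0.70219)/0.03064 = -0.01008/0.03064 = -0.329.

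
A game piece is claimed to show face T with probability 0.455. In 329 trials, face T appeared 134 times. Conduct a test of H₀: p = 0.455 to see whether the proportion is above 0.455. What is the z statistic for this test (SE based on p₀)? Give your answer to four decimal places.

p̂ = 134/329 = 0.407295.
Standard error under H₀: √(0.455×0.545/329) = 0.027454.
z = (0.407295 − 0.455)/0.027454 = -0.047705/0.027454 = -1.7376.
p-value = P(Z > -1.738) ≈ 0.9589.

z = -1.7376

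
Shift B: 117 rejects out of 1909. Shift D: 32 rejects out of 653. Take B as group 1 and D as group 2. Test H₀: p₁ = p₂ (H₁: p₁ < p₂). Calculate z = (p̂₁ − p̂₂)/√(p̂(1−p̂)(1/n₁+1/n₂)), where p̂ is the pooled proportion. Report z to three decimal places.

z = 1.158

p̂₁ = 117/1909 = 0.06129, p̂₂ = 32/653 = 0.04900.
Pooled p̂ = (117+32)/(1909+653) = 149/2562 = 0.05816.
SE = √(p̂(1−p̂)(1/n₁+1/n₂)) = √(0.05816·0.94184·0.00205523) = √(0.000112576) = 0.01061.
z = (0.06129 − 0.04900)/0.01061 = 0.01229/0.01061 = 1.158.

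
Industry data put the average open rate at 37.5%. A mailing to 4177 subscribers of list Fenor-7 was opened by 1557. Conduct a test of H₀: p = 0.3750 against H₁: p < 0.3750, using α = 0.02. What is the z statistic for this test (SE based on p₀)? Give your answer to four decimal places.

z = -0.2996

p̂ = 1557/4177 ≈ 0.372756.
SE = √(p₀(1−p₀)/n) = √(0.23438/4177) = 0.007491.
z = (0.372756 − 0.375)/0.007491 = -0.002244/0.007491 = -0.2996.
p-value = P(Z < -0.300) ≈ 0.3822; since p > α = 0.02, fail to reject H₀.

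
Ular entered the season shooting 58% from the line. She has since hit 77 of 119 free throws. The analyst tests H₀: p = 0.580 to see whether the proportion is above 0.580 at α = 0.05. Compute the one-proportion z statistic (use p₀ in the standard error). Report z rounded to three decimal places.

p̂ = 77/119 = 0.64706.
SE = √(p₀(1−p₀)/n) = √(0.2436/119) = 0.04524.
z = (0.64706 − 0.58)/0.04524 = 0.06706/0.04524 = 1.482.
p-value = P(Z > 1.482) ≈ 0.0692. With α = 0.05, fail to reject H₀.

z = 1.482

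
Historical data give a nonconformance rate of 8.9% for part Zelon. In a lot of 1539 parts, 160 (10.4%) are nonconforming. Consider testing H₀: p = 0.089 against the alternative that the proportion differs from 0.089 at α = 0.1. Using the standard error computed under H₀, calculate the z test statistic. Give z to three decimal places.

p̂ = 160/1539 ≈ 0.103964.
Standard error under H₀: √(0.089×0.911/1539) = 0.007258.
z = (0.103964 − 0.089)/0.007258 = 0.014964/0.007258 = 2.062.
Two-sided p-value ≈ 2·Φ(−2.062) = 0.0392. With α = 0.1, reject H₀.

z = 2.062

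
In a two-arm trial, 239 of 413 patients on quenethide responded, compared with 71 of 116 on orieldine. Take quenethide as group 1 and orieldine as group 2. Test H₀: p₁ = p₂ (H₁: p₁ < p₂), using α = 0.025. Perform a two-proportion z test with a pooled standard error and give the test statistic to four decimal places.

z = -0.6449

p̂₁ = 239/413 = 0.578692, p̂₂ = 71/116 = 0.612069.
Pooled p̂ = (239+71)/(413+116) = 310/529 = 0.586011.
SE = √(0.242602 × 0.011042) = 0.051757.
z = (0.578692 − 0.612069)/0.051757 = -0.033377/0.051757 = -0.6449.
p-value = P(Z < -0.645) ≈ 0.2595. With α = 0.025, fail to reject H₀.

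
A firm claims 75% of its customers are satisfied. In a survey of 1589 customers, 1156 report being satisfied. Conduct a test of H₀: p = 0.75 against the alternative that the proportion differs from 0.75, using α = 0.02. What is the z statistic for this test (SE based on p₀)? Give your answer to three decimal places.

z = -2.071

p̂ = 1156/1589 ≈ 0.727502.
Standard error under H₀: √(0.75×0.25/1589) = 0.010863.
z = (0.727502 − 0.75)/0.010863 = -0.022498/0.010863 = -2.071.
Two-sided p-value ≈ 2·Φ(−2.071) = 0.0383. With α = 0.02, fail to reject H₀.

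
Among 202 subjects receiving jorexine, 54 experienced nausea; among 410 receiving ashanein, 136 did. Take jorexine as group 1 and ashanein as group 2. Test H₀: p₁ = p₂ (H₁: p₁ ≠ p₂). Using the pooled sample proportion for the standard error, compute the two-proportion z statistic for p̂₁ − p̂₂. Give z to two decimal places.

p̂₁ = 54/202 ≈ 0.2673, p̂₂ = 136/410 ≈ 0.3317.
Pooled p̂ = (54+136)/(202+410) = 190/612 = 0.3105.
SE = √(p̂(1−p̂)(1/n₁+1/n₂)) = √(0.3105·0.6895·0.00738952) = √(0.0015819) = 0.0398.
z = (0.2673 − 0.3317)/0.0398 = -0.0644/0.0398 = -1.62.
Two-sided p-value ≈ 2·Φ(−1.619) = 0.1055.

z = -1.62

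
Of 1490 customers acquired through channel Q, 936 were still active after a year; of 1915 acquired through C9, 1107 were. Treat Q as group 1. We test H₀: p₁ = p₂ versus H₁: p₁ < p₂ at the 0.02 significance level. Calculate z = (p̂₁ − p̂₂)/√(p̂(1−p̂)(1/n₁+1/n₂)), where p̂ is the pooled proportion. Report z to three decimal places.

p̂₁ = 936/1490 ≈ 0.62819, p̂₂ = 1107/1915 ≈ 0.57807.
Pooled p̂ = (936+1107)/(1490+1915) = 2043/3405 = 0.60000.
SE = √(0.24 × 0.00119333) = 0.01692.
z = (0.62819 − 0.57807)/0.01692 = 0.05012/0.01692 = 2.962.
p-value = P(Z < 2.962) ≈ 0.9985; since p > α = 0.02, fail to reject H₀.

z = 2.962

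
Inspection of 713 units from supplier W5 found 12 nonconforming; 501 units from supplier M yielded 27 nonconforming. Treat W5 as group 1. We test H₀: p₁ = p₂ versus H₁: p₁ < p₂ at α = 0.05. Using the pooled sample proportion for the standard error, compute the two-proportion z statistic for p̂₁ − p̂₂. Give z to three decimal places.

z = -3.605

p̂₁ = 12/713 ≈ 0.01683, p̂₂ = 27/501 ≈ 0.05389.
Pooled p̂ = (12+27)/(713+501) = 39/1214 = 0.03213.
SE = √(0.0310932 × 0.00339853) = 0.01028.
z = (0.01683 − 0.05389)/0.01028 = -0.03706/0.01028 = -3.605.
p-value = P(Z < -3.605) ≈ 0.0002; since p < α = 0.05, reject H₀.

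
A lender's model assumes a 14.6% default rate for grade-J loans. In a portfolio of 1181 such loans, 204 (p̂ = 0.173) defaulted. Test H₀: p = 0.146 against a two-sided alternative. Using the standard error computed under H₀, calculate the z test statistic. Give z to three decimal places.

z = 2.602

p̂ = 204/1181 ≈ 0.172735.
SE = √(p₀(1−p₀)/n) = √(0.12468/1181) = 0.010275.
z = (0.172735 − 0.146)/0.010275 = 0.026735/0.010275 = 2.602.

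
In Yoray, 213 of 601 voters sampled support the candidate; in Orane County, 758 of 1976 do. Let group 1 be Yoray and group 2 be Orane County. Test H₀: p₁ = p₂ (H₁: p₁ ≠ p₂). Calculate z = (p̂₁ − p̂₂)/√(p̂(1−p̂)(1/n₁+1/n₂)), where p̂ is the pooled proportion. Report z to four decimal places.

p̂₁ = 213/601 ≈ 0.354409, p̂₂ = 758/1976 ≈ 0.383603.
Pooled p̂ = (213+758)/(601+1976) = 971/2577 = 0.376795.
SE = √(p̂(1−p̂)(1/n₁+1/n₂)) = √(0.376795·0.623205·0.00216997) = √(0.000509553) = 0.022573.
z = (0.354409 − 0.383603)/0.022573 = -0.029194/0.022573 = -1.2933.
p-value = 2·P(Z > 1.293) ≈ 0.1959.

z = -1.2933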